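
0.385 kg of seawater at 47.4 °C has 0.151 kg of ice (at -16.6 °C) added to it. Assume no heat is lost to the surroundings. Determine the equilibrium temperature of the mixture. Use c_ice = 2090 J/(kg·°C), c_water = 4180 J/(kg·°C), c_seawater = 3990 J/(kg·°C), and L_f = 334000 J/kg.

T_f ≈ 7.9 °C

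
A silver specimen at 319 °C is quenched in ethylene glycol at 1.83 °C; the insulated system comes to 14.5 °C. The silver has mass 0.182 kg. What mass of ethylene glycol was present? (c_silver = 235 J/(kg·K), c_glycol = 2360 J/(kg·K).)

Taking heat into each body as positive, Σ m c ΔT = 0:
0.182·235·(14.5 − 319) + m·2360·(14.5 − 1.83) = 0
29901 m = 13023
m = 13023/29901 ≈ 0.4355 kg

m ≈ 0.436 kg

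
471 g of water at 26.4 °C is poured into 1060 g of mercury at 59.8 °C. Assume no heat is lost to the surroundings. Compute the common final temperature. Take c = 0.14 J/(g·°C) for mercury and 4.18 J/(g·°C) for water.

T_f is the heat-capacity-weighted average of the initial temperatures:
T_f = (148.4×59.8 + 1968.8×26.4) / (148.4 + 1968.8)
    = 60850 / 2117.2 ≈ 28.74 °C

T_f ≈ 28.7 °C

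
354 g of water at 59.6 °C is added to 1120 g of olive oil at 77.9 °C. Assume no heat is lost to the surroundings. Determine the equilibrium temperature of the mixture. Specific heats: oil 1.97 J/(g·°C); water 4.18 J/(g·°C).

|Q_oil| = |Q_water|:
1120×1.97×(77.9 − T) = 354×4.18×(T − 59.6)
2206.4(77.9 − T) = 1479.7(T − 59.6)
3686.1 T = 260070  ⇒  T ≈ 70.55 °C

T_f ≈ 70.6 °C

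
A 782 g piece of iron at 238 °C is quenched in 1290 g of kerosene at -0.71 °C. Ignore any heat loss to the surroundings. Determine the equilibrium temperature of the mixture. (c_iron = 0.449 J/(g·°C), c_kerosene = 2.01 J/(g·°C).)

T_f ≈ 27.8 °C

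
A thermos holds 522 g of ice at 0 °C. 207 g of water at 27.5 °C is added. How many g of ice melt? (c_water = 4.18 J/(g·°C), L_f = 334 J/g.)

m_melted ≈ 71.2 g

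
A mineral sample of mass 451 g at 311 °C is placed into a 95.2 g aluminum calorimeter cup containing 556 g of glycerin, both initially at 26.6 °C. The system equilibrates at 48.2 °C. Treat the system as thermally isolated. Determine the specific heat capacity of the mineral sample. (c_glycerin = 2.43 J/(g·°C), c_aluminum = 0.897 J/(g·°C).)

c ≈ 0.262 J/(g·°C)

Energy conservation, ΣQ = 0:
451·c·(48.2 − 311) + 556·2.43·(48.2 − 26.6) + 95.2·0.897·(48.2 − 26.6) = 0
-118523 c = -31028
c = -31028/-118523 ≈ 0.2618 J/(g·°C)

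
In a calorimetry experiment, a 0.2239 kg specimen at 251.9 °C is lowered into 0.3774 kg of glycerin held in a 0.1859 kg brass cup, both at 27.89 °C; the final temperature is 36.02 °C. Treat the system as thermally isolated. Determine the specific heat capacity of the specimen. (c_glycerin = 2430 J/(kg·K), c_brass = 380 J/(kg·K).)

c ≈ 166 J/(kg·K)

Conservation of energy gives ΣQ = 0:
0.2239·c·(36.02 − 251.9) + 0.3774·2430·(36.02 − 27.89) + 0.1859·380·(36.02 − 27.89) = 0
-48.34 c = -8030.2
c = -8030.2/-48.34 ≈ 166.1 J/(kg·K)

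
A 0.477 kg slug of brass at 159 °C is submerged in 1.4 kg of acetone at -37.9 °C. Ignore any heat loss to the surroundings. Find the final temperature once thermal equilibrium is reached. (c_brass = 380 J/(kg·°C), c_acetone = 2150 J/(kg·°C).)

Set heat shed by the hot body equal to heat absorbed by the cold body:
0.477*380*(159 − T) = 1.4*2150*(T − (-37.9))
181.26(159 − T) = 3010(T − (-37.9))
3191.3 T = -85259  ⇒  T ≈ -26.72 °C

T_f ≈ -26.7 °C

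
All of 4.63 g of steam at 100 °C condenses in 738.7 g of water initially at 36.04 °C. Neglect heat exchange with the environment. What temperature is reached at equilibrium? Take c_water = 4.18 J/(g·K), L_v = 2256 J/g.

Setting the total heat transfer to zero:
latent heat released on condensation: 4.63·2256 = 10445
  condensate cools 100→T: 4.63·4.18·(T − 100) = 19.35(T − 100)
  water warms: 738.7·4.18·(T − 36.04) = 3087.8(T − 36.04)
3107.1 T = 10445 + 1935.3 + 111283 = 123664
T ≈ 39.80 °C (< 100 °C, so full condensation is consistent).

T_f ≈ 39.8 °C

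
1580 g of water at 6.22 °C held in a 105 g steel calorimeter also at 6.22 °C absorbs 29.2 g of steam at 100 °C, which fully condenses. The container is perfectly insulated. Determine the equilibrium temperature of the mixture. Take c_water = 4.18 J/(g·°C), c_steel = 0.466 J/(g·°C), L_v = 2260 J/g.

Setting the total heat transfer to zero:
latent heat released on condensation: 29.2×2260 = 65992; condensed water 100 °C→T: 122.06(T − 100); original water: 6604.4(T − 6.22); steel cup: 105×0.466×(T − 6.22) = 48.93(T − 6.22)
6775.4 T = 65992 + 12206 + 41384 = 119581
T ≈ 17.65 °C, under the boiling point, so the assumption holds.

T_f ≈ 17.6 °C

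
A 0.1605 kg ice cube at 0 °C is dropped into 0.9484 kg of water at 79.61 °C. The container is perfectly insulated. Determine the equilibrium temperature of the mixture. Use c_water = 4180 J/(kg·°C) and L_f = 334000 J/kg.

T_f ≈ 56.5 °C

Net heat exchanged in the isolated system is zero:
fusion: m_ice L_f = 0.1605·334000 = 53607; meltwater 0→T: 0.1605·4180·T = 670.89 T; water cools: 0.9484·4180·(T − 79.61) = 3964.3(T − 79.61)
4635.2 T = 315599 − 53607 = 261992
T ≈ 56.52 °C — above 0 °C, consistent with complete melting.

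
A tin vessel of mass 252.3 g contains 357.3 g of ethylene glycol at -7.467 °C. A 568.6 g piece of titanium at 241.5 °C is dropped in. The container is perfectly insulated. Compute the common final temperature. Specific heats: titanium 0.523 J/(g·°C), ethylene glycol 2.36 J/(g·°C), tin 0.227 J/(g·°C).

Heat gained plus heat lost sum to zero:
568.6·0.523·(T − 241.5) + 357.3·2.36·(T − (-7.467)) + 252.3·0.227·(T − (-7.467)) = 0
297.38(T − 241.5) + 843.23(T − (-7.467)) + 57.27(T − (-7.467)) = 0
(297.38 + 843.23 + 57.27) T = 297.38·241.5 + 843.23·(-7.467) + 57.27·(-7.467)
T = 65093/1197.9 ≈ 54.34 °C

T_f ≈ 54.3 °C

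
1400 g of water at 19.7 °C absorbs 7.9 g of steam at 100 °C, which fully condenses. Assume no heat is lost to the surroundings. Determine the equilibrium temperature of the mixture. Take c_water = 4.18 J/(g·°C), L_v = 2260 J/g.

T_f ≈ 23.2 °C

Energy balance with sensible and latent terms:
latent heat released on condensation: 7.9×2260 = 17854; condensed water 100 °C→T: 33.02(T − 100); water warms: 1400×4.18×(T − 19.7) = 5852(T − 19.7)
5885 T = 17854 + 3302.2 + 115284 = 136441
T ≈ 23.18 °C, under the boiling point, so the assumption holds.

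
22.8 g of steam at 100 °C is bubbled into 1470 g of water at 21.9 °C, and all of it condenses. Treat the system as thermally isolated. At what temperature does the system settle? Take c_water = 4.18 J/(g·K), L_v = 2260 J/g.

T_f ≈ 31.4 °C

Taking heat into each body as positive, Σ m c ΔT = 0:
latent heat released on condensation: 22.8·2260 = 51528
  condensate cools 100→T: 22.8·4.18·(T − 100) = 95.3(T − 100)
  original water: 6144.6(T − 21.9)
6239.9 T = 51528 + 9530.4 + 134567 = 195625
T ≈ 31.35 °C, under the boiling point, so the assumption holds.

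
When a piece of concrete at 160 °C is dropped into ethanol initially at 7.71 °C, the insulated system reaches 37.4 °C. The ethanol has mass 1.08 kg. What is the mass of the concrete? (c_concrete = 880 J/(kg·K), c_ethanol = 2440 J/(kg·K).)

m ≈ 0.725 kg

Heat lost by the concrete = heat gained by the ethanol:
m·880·(160 − 37.4) = 1.08·2440·(37.4 − 7.71)
107888 m = 78239  ⇒  m ≈ 0.7252 kg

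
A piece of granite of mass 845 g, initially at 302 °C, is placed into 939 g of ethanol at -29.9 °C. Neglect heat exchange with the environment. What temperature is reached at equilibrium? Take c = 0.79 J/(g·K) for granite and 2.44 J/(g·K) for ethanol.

T_f = Σ m_i c_i T_i / Σ m_i c_i:
T_f = (667.55·302 + 2291.2·(-29.9)) / (667.55 + 2291.2)
    = 133094 / 2958.7 ≈ 44.98 °C

T_f ≈ 45.0 °C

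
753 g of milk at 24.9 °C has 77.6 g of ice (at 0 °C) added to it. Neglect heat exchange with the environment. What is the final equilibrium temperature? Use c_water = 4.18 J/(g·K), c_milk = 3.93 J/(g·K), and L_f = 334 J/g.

T_f ≈ 14.5 °C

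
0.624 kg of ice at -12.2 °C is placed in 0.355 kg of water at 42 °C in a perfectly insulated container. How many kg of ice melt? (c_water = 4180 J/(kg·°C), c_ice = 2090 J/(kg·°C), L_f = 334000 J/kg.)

m_melted ≈ 0.139 kg

Heat available from the water dropping to 0 °C: 0.355·4180·42 = 62324 J.
Warming the ice to 0 °C takes 0.624·2090·12.2 = 15911 J, leaving 46413 J for melting.
To melt every bit of ice: 0.624·334000 = 208416 J.
Since 46413 < 208416 J, not all the ice melts; equilibrium is at 0 °C.
m_melt = 46413 / L_f = 0.139 kg.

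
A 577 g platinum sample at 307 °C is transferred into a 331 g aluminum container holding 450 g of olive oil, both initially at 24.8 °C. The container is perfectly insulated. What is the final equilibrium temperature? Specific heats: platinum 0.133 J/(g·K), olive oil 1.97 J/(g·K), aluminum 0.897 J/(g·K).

T_f ≈ 42.0 °C

With ΣQ=0 the equilibrium temperature is the m·c-weighted mean:
T_f = (76.74×307 + 886.5×24.8 + 296.91×24.8) / (76.74 + 886.5 + 296.91)
    = 52908 / 1260.1 ≈ 41.99 °C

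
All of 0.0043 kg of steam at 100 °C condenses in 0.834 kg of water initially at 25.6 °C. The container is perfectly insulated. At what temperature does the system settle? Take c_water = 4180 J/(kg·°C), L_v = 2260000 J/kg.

T_f ≈ 28.8 °C

Energy balance with sensible and latent terms:
latent heat released on condensation: 0.0043·2260000 = 9718; condensate cools 100→T: 0.0043·4180·(T − 100) = 17.97(T − 100); water warms: 0.834·4180·(T − 25.6) = 3486.1(T − 25.6)
3504.1 T = 9718 + 1797.4 + 89245 = 100760
T ≈ 28.75 °C, under the boiling point, so the assumption holds.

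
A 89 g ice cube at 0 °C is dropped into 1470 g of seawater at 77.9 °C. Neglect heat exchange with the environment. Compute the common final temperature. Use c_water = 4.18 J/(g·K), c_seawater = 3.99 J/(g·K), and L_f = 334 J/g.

T_f ≈ 68.5 °C

Let T be the final temperature. ΣQ_i = 0:
fusion: m_ice L_f = 89·334 = 29726
  warm the meltwater: 372.02 T
  seawater: 5865.3(T − 77.9)
6237.3 T = 456907 − 29726 = 427181
T ≈ 68.49 °C. Since T > 0 °C, the all-ice-melts assumption holds.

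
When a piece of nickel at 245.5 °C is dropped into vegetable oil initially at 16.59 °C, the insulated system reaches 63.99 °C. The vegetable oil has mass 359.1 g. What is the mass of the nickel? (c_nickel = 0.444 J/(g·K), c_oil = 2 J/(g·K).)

m ≈ 422 g

Setting the total heat transfer to zero:
m·0.444·(63.99 − 245.5) + 359.1·2·(63.99 − 16.59) = 0
-80.59 m = -34043
m = -34043/-80.59 ≈ 422.4 g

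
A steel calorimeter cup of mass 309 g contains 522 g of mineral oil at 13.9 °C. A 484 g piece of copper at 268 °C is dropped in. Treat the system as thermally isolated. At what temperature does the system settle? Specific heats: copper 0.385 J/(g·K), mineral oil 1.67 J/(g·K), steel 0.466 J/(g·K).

T_f ≈ 53.3 °C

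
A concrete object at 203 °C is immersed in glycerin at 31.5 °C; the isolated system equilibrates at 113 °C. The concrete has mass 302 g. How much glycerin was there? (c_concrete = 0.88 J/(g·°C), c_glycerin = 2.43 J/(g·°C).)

Heat lost by the concrete = heat gained by the glycerin:
302·0.88·(203 − 113) = m·2.43·(113 − 31.5)
198.05 m = 23918  ⇒  m ≈ 120.8 g

m ≈ 121 g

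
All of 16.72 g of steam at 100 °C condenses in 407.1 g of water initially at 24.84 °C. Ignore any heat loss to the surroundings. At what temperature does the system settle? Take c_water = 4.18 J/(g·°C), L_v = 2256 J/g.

Let T be the final temperature. ΣQ_i = 0:
condense steam: −16.72×2256 = −37720
  condensate cools 100→T: 16.72×4.18×(T − 100) = 69.89(T − 100)
  original water: 1701.7(T − 24.84)
1771.6 T = 37720 + 6989 + 42270 = 86979
T ≈ 49.10 °C — below 100 °C, confirming all the steam condensed.

T_f ≈ 49.1 °C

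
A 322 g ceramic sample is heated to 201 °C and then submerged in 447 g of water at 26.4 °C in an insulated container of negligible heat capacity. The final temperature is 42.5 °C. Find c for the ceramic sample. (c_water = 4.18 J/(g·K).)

c ≈ 0.589 J/(g·K)

m_s c (T_s − T_f) = m_water c_water (T_f − T_0):
322·c·(201 − 42.5) = 447·4.18·(42.5 − 26.4)
51037 c = 30082  ⇒  c ≈ 0.5894 J/(g·K)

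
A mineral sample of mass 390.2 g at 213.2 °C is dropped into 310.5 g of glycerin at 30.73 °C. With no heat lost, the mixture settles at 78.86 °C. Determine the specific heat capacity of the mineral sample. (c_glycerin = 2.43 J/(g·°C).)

c ≈ 0.693 J/(g·°C)

Taking heat into each body as positive, Σ m c ΔT = 0:
390.2×c×(78.86 − 213.2) + 310.5×2.43×(78.86 − 30.73) = 0
-52419 c = -36315
c = -36315/-52419 ≈ 0.6928 J/(g·°C)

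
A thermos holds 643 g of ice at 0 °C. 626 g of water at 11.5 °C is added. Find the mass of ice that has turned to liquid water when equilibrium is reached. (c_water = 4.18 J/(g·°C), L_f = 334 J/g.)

m_melted ≈ 90.1 g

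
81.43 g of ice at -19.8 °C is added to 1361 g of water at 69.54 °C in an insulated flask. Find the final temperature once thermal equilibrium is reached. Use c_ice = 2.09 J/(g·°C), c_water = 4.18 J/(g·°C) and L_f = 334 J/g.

T_f ≈ 60.5 °C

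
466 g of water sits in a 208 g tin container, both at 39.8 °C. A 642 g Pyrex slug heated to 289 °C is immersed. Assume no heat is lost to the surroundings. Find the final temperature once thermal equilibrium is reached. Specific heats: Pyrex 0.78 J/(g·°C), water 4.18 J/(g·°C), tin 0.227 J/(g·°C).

T_f ≈ 89.8 °C

Net heat exchanged in the isolated system is zero:
642×0.78×(T − 289) + 466×4.18×(T − 39.8) + 208×0.227×(T − 39.8) = 0
500.76(T − 289) + 1947.9(T − 39.8) + 47.22(T − 39.8) = 0
2495.9 T = 224124
T ≈ 89.80 °C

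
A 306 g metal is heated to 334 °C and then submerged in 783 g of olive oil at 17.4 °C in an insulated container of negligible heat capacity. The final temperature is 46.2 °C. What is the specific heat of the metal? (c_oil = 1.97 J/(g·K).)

Conservation of energy gives ΣQ = 0:
306·c·(46.2 − 334) + 783·1.97·(46.2 − 17.4) = 0
-88067 c = -44424
c = -44424/-88067 ≈ 0.5044 J/(g·K)

c ≈ 0.504 J/(g·K)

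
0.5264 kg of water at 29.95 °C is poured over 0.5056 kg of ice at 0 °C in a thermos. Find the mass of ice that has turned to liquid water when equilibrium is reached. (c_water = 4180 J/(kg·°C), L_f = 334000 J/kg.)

Cooling the water to 0 °C releases 0.5264·4180·29.95 = 65901 J.
Melting all 0.5056 kg of ice would need 0.5056·334000 = 168870 J.
65901 J < 168870 J, so only part of the ice melts and the system sits at 0 °C.
m_melted·334000 = 65901  ⇒  m_melted ≈ 0.1973 kg.

m_melted ≈ 0.197 kg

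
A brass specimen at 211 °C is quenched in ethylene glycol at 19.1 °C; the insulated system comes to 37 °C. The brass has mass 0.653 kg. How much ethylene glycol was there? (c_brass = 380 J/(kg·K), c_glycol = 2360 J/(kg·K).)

m ≈ 1.02 kg

Heat lost by the brass = heat gained by the glycol:
0.653×380×(211 − 37) = m×2360×(37 − 19.1)
42244 m = 43176  ⇒  m ≈ 1.022 kg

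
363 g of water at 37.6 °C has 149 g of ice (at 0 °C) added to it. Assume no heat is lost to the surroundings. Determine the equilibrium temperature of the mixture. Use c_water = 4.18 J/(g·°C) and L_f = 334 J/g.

Setting the total heat transfer to zero:
melt ice: 149·334 = 49766
  warm the meltwater: 622.82 T
  water: 1517.3(T − 37.6)
2140.2 T = 57052 − 49766 = 7286
T ≈ 3.40 °C. Since T > 0 °C, the all-ice-melts assumption holds.

T_f ≈ 3.4 °C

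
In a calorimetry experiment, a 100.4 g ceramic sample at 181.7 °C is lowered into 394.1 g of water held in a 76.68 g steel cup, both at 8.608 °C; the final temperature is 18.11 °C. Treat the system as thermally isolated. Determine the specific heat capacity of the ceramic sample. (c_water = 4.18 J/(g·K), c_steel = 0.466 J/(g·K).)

Conservation of energy gives ΣQ = 0:
100.4·c·(18.11 − 181.7) + 394.1·4.18·(18.11 − 8.608) + 76.68·0.466·(18.11 − 8.608) = 0
-16424 c = -15993
c = -15993/-16424 ≈ 0.9737 J/(g·K)

c ≈ 0.974 J/(g·K)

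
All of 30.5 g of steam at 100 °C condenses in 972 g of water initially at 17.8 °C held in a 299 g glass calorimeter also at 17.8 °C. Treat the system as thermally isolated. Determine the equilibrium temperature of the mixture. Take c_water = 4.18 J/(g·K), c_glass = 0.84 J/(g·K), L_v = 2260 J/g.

T_f ≈ 35.7 °C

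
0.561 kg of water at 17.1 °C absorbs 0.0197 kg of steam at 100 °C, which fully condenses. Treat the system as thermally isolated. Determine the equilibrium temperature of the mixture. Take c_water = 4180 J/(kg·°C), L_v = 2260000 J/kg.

T_f ≈ 38.3 °C

Sum of m c ΔT and latent-heat terms is zero:
latent heat released on condensation: 0.0197×2260000 = 44522
  condensed water 100 °C→T: 82.35(T − 100)
  water warms: 0.561×4180×(T − 17.1) = 2345(T − 17.1)
2427.3 T = 44522 + 8234.6 + 40099 = 92856
T ≈ 38.25 °C — below 100 °C, confirming all the steam condensed.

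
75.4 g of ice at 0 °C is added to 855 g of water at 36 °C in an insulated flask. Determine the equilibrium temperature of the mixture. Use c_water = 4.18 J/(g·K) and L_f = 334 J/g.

T_f ≈ 26.6 °C

Let T be the final temperature. ΣQ_i = 0:
melt ice: 75.4×334 = 25184
  meltwater 0→T: 75.4×4.18×T = 315.17 T
  water: 3573.9(T − 36)
3889.1 T = 128660 − 25184 = 103477
T ≈ 26.61 °C. Since T > 0 °C, the all-ice-melts assumption holds.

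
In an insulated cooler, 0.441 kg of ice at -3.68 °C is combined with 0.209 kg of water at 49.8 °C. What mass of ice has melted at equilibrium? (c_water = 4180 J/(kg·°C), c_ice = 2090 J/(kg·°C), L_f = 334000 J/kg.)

m_melted ≈ 0.12 kg

Heat available from the water dropping to 0 °C: 0.209×4180×49.8 = 43506 J.
Of that, 0.441×2090×3.68 = 3391.8 J goes to bring the ice to 0 °C, leaving 40114 J.
Melting all 0.441 kg of ice would need 0.441×334000 = 147294 J.
Since 40114 < 147294 J, not all the ice melts; equilibrium is at 0 °C.
m_melted×334000 = 40114  ⇒  m_melted ≈ 0.1201 kg.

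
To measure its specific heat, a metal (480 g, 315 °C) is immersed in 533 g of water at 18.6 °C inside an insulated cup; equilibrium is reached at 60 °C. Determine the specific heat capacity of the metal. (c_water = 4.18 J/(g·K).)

Taking heat into each body as positive, Σ m c ΔT = 0:
480·c·(60 − 315) + 533·4.18·(60 − 18.6) = 0
-122400 c = -92237
c = -92237/-122400 ≈ 0.7536 J/(g·K)

c ≈ 0.754 J/(g·K)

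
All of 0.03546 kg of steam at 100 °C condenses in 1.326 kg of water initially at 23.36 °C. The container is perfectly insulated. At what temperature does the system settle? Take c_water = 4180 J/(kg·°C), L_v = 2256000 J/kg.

Net heat exchanged in the isolated system is zero:
condense steam: −0.03546×2256000 = −79998
  condensed water 100 °C→T: 148.22(T − 100)
  original water: 5542.7(T − 23.36)
5690.9 T = 79998 + 14822 + 129477 = 224297
T ≈ 39.41 °C, under the boiling point, so the assumption holds.

T_f ≈ 39.4 °C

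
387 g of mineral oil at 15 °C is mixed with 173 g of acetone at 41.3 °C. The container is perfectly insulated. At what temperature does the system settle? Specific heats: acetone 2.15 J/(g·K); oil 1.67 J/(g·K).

T_f ≈ 24.6 °C

Heat lost by the acetone equals heat gained by the oil:
173×2.15×(41.3 − T) = 387×1.67×(T − 15)
371.95(41.3 − T) = 646.29(T − 15)
1018.2 T = 25056  ⇒  T ≈ 24.61 °C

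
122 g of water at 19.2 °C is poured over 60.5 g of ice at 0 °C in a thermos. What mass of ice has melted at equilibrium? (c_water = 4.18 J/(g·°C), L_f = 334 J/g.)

m_melted ≈ 29.3 g

Water can give up m c ΔT = 122×4.18×19.2 = 9791.2 J before reaching 0 °C.
Fully melting the ice requires m_ice L_f = 60.5×334 = 20207 J.
9791.2 J < 20207 J, so only part of the ice melts and the system sits at 0 °C.
m_melt = 9791.2 / L_f = 29.32 g.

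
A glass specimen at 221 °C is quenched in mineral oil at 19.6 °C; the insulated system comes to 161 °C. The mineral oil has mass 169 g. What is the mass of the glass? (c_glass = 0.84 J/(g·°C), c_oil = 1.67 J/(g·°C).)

Net heat exchanged in the isolated system is zero:
m·0.84·(161 − 221) + 169·1.67·(161 − 19.6) = 0
-50.4 m = -39907
m = -39907/-50.4 ≈ 791.8 g

m ≈ 792 g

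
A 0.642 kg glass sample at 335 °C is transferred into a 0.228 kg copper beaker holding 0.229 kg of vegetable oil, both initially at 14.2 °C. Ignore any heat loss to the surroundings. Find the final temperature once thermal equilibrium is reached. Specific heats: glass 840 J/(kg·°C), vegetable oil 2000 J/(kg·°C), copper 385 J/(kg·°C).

Setting the total heat transfer to zero:
0.642*840*(T − 335) + 0.229*2000*(T − 14.2) + 0.228*385*(T − 14.2) = 0
539.28(T − 335) + 458(T − 14.2) + 87.78(T − 14.2) = 0
1085.1 T = 188409
T = 188409 / 1085.1 = 174 °C

T_f ≈ 173.6 °C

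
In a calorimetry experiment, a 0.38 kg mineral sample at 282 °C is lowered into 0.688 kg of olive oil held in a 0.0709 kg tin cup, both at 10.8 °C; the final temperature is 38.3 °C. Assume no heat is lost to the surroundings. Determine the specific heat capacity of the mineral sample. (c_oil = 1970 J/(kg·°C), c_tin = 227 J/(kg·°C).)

c ≈ 407 J/(kg·°C)

Energy conservation, ΣQ = 0:
0.38×c×(38.3 − 282) + 0.688×1970×(38.3 − 10.8) + 0.0709×227×(38.3 − 10.8) = 0
-92.61 c = -37715
c = -37715/-92.61 ≈ 407.3 J/(kg·°C)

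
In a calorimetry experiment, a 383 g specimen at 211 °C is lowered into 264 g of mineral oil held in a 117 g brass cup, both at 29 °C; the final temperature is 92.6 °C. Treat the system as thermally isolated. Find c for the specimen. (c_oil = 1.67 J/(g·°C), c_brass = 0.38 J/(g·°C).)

c ≈ 0.681 J/(g·°C)

Energy conservation, ΣQ = 0:
383·c·(92.6 − 211) + 264·1.67·(92.6 − 29) + 117·0.38·(92.6 − 29) = 0
-45347 c = -30868
c = -30868/-45347 ≈ 0.6807 J/(g·°C)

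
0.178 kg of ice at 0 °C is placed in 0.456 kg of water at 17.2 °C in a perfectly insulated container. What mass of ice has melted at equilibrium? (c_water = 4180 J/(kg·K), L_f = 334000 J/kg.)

m_melted ≈ 0.0982 kg

Water can give up m c ΔT = 0.456·4180·17.2 = 32785 J before reaching 0 °C.
Fully melting the ice requires m_ice L_f = 0.178·334000 = 59452 J.
That's not enough to melt it all — equilibrium is at 0 °C with ice remaining.
Mass melted = 32785/334000 ≈ 0.09816 kg.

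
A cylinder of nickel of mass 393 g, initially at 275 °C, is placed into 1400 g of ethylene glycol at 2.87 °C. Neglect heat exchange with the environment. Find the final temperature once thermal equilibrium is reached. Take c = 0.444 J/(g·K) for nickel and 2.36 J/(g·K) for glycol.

T_f ≈ 16.5 °C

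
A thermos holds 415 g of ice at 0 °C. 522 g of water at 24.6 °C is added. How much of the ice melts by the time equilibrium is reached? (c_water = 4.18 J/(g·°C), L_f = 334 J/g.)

m_melted ≈ 161 g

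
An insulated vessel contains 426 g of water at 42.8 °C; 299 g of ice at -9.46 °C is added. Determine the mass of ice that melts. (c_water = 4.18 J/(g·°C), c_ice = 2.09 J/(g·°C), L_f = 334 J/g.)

Water can give up m c ΔT = 426×4.18×42.8 = 76213 J before reaching 0 °C.
Of that, 299×2.09×9.46 = 5911.6 J goes to bring the ice to 0 °C, leaving 70301 J.
Fully melting the ice requires m_ice L_f = 299×334 = 99866 J.
That's not enough to melt it all — equilibrium is at 0 °C with ice remaining.
Mass melted = 70301/334 ≈ 210.5 g.

m_melted ≈ 210 g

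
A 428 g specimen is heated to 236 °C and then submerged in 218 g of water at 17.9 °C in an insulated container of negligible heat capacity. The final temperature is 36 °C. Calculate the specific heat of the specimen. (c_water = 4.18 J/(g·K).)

c ≈ 0.193 J/(g·K)

Conservation of energy gives ΣQ = 0:
428×c×(36 − 236) + 218×4.18×(36 − 17.9) = 0
-85600 c = -16493
c = -16493/-85600 ≈ 0.1927 J/(g·K)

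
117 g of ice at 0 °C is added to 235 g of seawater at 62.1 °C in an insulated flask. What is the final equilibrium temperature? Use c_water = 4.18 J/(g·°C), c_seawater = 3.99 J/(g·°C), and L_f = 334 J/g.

T_f ≈ 13.4 °C

Heat gained plus heat lost sum to zero:
melt ice: 117·334 = 39078; warm the meltwater: 489.06 T; seawater: 937.65(T − 62.1)
1426.7 T = 58228 − 39078 = 19150
T ≈ 13.42 °C. Since T > 0 °C, the all-ice-melts assumption holds.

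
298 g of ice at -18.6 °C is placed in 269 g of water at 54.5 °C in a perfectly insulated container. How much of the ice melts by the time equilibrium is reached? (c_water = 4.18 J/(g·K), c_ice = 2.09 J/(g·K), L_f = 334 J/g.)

m_melted ≈ 149 g

Heat available from the water dropping to 0 °C: 269×4.18×54.5 = 61281 J.
Warming the ice to 0 °C takes 298×2.09×18.6 = 11584 J, leaving 49696 J for melting.
Fully melting the ice requires m_ice L_f = 298×334 = 99532 J.
Since 49696 < 99532 J, not all the ice melts; equilibrium is at 0 °C.
m_melt = 49696 / L_f = 148.8 g.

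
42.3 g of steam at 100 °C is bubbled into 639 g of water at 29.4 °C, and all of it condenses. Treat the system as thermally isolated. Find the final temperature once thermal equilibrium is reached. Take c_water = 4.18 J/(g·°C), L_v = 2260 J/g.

Energy balance with sensible and latent terms:
steam→water at 100 °C releases m L_v = 42.3·2260 = 95598
  condensate cools 100→T: 42.3·4.18·(T − 100) = 176.81(T − 100)
  water warms: 639·4.18·(T − 29.4) = 2671(T − 29.4)
2847.8 T = 95598 + 17681 + 78528 = 191807
T ≈ 67.35 °C — below 100 °C, confirming all the steam condensed.

T_f ≈ 67.4 °C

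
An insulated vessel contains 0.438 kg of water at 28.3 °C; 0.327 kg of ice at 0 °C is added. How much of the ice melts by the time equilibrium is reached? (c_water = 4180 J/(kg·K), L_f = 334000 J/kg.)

m_melted ≈ 0.155 kg

Heat available from the water dropping to 0 °C: 0.438×4180×28.3 = 51813 J.
Melting all 0.327 kg of ice would need 0.327×334000 = 109218 J.
That's not enough to melt it all — equilibrium is at 0 °C with ice remaining.
m_melt = 51813 / L_f = 0.1551 kg.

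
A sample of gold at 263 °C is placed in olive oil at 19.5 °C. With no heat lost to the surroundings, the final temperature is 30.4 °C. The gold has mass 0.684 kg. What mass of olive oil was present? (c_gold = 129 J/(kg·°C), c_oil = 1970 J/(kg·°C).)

m ≈ 0.956 kg

Heat lost by the gold = heat gained by the oil:
0.684×129×(263 − 30.4) = m×1970×(30.4 − 19.5)
21473 m = 20524  ⇒  m ≈ 0.9558 kg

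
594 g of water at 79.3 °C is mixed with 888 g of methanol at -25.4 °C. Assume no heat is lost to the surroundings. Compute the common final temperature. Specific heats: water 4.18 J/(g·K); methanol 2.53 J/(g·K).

T_f ≈ 29.6 °C

Heat gained plus heat lost sum to zero:
594*4.18*(T − 79.3) + 888*2.53*(T − (-25.4)) = 0
2482.9(T − 79.3) + 2246.6(T − (-25.4)) = 0
(2482.9 + 2246.6) T = 2482.9*79.3 + 2246.6*(-25.4)
T = 139831/4729.6 ≈ 29.57 °C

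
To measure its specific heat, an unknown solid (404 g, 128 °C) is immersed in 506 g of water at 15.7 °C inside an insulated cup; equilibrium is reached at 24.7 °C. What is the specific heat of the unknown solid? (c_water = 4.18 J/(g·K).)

c ≈ 0.456 J/(g·K)

Conservation of energy gives ΣQ = 0:
404×c×(24.7 − 128) + 506×4.18×(24.7 − 15.7) = 0
-41733 c = -19036
c = -19036/-41733 ≈ 0.4561 J/(g·K)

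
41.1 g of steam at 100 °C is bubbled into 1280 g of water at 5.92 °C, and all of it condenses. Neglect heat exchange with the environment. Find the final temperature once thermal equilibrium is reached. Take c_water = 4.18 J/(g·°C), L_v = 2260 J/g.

Taking heat into each body as positive, Σ m c ΔT = 0:
steam→water at 100 °C releases m L_v = 41.1·2260 = 92886; condensed water 100 °C→T: 171.8(T − 100); water warms: 1280·4.18·(T − 5.92) = 5350.4(T − 5.92)
5522.2 T = 92886 + 17180 + 31674 = 141740
T ≈ 25.67 °C, under the boiling point, so the assumption holds.

T_f ≈ 25.7 °C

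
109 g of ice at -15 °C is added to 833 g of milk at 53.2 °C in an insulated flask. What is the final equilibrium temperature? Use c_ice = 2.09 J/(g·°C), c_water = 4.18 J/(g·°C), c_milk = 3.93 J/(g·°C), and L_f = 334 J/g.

T_f ≈ 36.0 °C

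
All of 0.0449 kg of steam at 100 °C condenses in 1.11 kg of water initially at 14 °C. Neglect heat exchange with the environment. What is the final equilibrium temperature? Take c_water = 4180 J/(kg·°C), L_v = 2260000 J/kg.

T_f ≈ 38.4 °C

Let T be the final temperature. ΣQ_i = 0:
latent heat released on condensation: 0.0449×2260000 = 101474; condensate cools 100→T: 0.0449×4180×(T − 100) = 187.68(T − 100); water warms: 1.11×4180×(T − 14) = 4639.8(T − 14)
4827.5 T = 101474 + 18768 + 64957 = 185199
T ≈ 38.36 °C — below 100 °C, confirming all the steam condensed.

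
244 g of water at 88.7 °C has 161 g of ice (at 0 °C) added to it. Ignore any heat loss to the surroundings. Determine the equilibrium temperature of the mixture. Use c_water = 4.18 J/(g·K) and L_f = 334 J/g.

T_f ≈ 21.7 °C

Conservation of energy gives ΣQ = 0:
latent heat to melt: 161·334 = 53774
  warm the meltwater: 672.98 T
  water cools: 244·4.18·(T − 88.7) = 1019.9(T − 88.7)
1692.9 T = 90467 − 53774 = 36693
T ≈ 21.67 °C. Since T > 0 °C, the all-ice-melts assumption holds.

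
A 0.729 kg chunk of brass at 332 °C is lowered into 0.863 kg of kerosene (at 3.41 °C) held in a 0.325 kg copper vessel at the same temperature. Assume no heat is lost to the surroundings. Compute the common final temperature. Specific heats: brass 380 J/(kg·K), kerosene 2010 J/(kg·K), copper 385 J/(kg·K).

T_f ≈ 46.0 °C

Taking heat into each body as positive, Σ m c ΔT = 0:
0.729*380*(T − 332) + 0.863*2010*(T − 3.41) + 0.325*385*(T − 3.41) = 0
277.02(T − 332) + 1734.6(T − 3.41) + 125.12(T − 3.41) = 0
(277.02 + 1734.6 + 125.12) T = 277.02*332 + 1734.6*3.41 + 125.12*3.41
T = 98312 / 2136.8 = 46 °C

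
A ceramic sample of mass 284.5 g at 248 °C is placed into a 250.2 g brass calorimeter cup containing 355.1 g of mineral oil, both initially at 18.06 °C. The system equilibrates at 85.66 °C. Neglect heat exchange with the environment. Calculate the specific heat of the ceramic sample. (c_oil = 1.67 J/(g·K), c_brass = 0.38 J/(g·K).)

Taking heat into each body as positive, Σ m c ΔT = 0:
284.5×c×(85.66 − 248) + 355.1×1.67×(85.66 − 18.06) + 250.2×0.38×(85.66 − 18.06) = 0
-46186 c = -46515
c = -46515/-46186 ≈ 1.007 J/(g·K)

c ≈ 1.01 J/(g·K)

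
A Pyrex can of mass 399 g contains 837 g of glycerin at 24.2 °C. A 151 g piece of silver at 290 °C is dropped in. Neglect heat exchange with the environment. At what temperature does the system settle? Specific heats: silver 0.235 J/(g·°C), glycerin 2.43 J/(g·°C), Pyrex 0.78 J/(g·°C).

Setting the total heat transfer to zero:
151·0.235·(T − 290) + 837·2.43·(T − 24.2) + 399·0.78·(T − 24.2) = 0
35.48(T − 290) + 2033.9(T − 24.2) + 311.22(T − 24.2) = 0
2380.6 T = 67043
T = 67043 / 2380.6 = 28.2 °C

T_f ≈ 28.2 °C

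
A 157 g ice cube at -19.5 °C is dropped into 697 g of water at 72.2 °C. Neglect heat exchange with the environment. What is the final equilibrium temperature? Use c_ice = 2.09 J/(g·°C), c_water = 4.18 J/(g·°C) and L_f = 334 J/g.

T_f ≈ 42.4 °C

Conservation of energy gives ΣQ = 0:
ice -19.5→0 °C: 157×2.09×19.5 = 6398.5
  latent heat to melt: 157×334 = 52438
  warm the meltwater: 656.26 T
  water cools: 697×4.18×(T − 72.2) = 2913.5(T − 72.2)
3569.7 T = 210352 − 58837 = 151515
T ≈ 42.44 °C (positive, so assuming full melt was valid).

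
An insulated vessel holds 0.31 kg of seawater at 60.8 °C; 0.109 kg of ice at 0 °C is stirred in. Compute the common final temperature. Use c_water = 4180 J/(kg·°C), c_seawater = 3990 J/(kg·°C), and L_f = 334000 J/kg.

T_f ≈ 22.9 °C

Taking heat into each body as positive, Σ m c ΔT = 0:
latent heat to melt: 0.109·334000 = 36406
  meltwater 0→T: 0.109·4180·T = 455.62 T
  seawater: 1236.9(T − 60.8)
1692.5 T = 75204 − 36406 = 38798
T ≈ 22.92 °C. Since T > 0 °C, the all-ice-melts assumption holds.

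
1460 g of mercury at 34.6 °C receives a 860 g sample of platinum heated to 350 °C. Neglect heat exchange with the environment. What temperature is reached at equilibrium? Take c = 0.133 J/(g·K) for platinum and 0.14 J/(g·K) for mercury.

T_f ≈ 147.8 °C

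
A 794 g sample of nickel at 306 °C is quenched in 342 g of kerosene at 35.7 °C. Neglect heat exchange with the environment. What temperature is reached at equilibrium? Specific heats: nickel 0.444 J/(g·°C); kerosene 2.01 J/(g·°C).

Heat gained plus heat lost sum to zero:
794*0.444*(T − 306) + 342*2.01*(T − 35.7) = 0
352.54(T − 306) + 687.42(T − 35.7) = 0
(352.54 + 687.42) T = 352.54*306 + 687.42*35.7
T = 132417 / 1040 = 127 °C

T_f ≈ 127.3 °C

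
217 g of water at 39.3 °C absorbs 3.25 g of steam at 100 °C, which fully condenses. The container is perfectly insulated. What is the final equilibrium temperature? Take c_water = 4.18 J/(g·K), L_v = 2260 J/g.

Heat gained plus heat lost sum to zero:
condense steam: −3.25×2260 = −7345; condensed water 100 °C→T: 13.58(T − 100); water warms: 217×4.18×(T − 39.3) = 907.06(T − 39.3)
920.64 T = 7345 + 1358.5 + 35647 = 44351
T ≈ 48.17 °C (< 100 °C, so full condensation is consistent).

T_f ≈ 48.2 °C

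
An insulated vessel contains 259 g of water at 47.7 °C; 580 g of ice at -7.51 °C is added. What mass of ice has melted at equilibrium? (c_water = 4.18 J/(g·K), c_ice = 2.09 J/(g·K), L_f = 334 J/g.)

Heat available from the water dropping to 0 °C: 259×4.18×47.7 = 51641 J.
Warming the ice to 0 °C takes 580×2.09×7.51 = 9103.6 J, leaving 42537 J for melting.
Melting all 580 g of ice would need 580×334 = 193720 J.
Since 42537 < 193720 J, not all the ice melts; equilibrium is at 0 °C.
m_melt = 42537 / L_f = 127.4 g.

m_melted ≈ 127 g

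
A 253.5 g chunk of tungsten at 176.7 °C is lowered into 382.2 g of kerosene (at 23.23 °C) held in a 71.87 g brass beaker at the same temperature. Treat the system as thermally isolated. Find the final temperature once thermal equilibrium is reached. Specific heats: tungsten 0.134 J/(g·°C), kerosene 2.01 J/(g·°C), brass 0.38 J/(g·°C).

T_f ≈ 29.5 °C

Setting the total heat transfer to zero:
253.5·0.134·(T − 176.7) + 382.2·2.01·(T − 23.23) + 71.87·0.38·(T − 23.23) = 0
829.5 T = 24483
T = 24483 / 829.5 = 29.5 °C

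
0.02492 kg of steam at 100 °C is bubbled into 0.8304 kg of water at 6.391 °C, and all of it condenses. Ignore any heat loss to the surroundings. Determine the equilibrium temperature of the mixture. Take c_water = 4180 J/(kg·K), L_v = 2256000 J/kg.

T_f ≈ 24.8 °C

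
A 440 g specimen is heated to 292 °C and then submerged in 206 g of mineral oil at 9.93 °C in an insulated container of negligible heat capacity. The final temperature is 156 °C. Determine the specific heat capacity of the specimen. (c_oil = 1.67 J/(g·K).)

c ≈ 0.84 J/(g·K)

Taking heat into each body as positive, Σ m c ΔT = 0:
440×c×(156 − 292) + 206×1.67×(156 − 9.93) = 0
-59840 c = -50251
c = -50251/-59840 ≈ 0.8398 J/(g·K)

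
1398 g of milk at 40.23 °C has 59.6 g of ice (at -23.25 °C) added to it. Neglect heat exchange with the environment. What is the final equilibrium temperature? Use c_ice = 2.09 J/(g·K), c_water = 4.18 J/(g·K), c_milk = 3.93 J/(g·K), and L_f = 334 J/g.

Let T be the final temperature. ΣQ_i = 0:
ice -23.25→0 °C: 59.6×2.09×23.25 = 2896.1; fusion: m_ice L_f = 59.6×334 = 19906; warm the meltwater: 249.13 T; milk cools: 1398×3.93×(T − 40.23) = 5494.1(T − 40.23)
5743.3 T = 221029 − 22803 = 198227
T ≈ 34.51 °C. Since T > 0 °C, the all-ice-melts assumption holds.

T_f ≈ 34.5 °C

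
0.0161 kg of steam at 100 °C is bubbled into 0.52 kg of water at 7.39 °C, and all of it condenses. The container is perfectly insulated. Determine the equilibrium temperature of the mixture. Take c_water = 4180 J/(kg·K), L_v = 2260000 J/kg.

T_f ≈ 26.4 °C

Net heat exchanged in the isolated system is zero:
steam→water at 100 °C releases m L_v = 0.0161·2260000 = 36386; condensate cools 100→T: 0.0161·4180·(T − 100) = 67.3(T − 100); original water: 2173.6(T − 7.39)
2240.9 T = 36386 + 6729.8 + 16063 = 59179
T ≈ 26.41 °C (< 100 °C, so full condensation is consistent).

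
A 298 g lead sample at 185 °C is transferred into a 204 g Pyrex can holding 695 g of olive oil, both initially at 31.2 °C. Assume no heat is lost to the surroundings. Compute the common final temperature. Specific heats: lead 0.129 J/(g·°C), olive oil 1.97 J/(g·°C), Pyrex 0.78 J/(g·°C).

T_f = Σ m_i c_i T_i / Σ m_i c_i:
T_f = (38.44*185 + 1369.2*31.2 + 159.12*31.2) / (38.44 + 1369.2 + 159.12)
    = 54794 / 1566.7 ≈ 34.97 °C

T_f ≈ 35.0 °C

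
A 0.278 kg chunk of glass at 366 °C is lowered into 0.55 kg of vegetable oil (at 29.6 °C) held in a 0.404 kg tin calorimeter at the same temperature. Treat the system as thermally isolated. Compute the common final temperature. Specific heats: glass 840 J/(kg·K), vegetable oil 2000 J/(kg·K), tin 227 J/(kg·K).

T_f ≈ 84.7 °C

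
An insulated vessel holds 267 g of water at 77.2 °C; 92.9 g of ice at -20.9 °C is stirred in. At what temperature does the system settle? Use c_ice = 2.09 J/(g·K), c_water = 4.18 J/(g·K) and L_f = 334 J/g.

T_f ≈ 33.9 °C

Energy balance with sensible and latent terms:
warm ice to 0 °C: 92.9×2.09×(0 − (-20.9)) = 4058
  latent heat to melt: 92.9×334 = 31029
  meltwater 0→T: 92.9×4.18×T = 388.32 T
  water cools: 267×4.18×(T − 77.2) = 1116.1(T − 77.2)
1504.4 T = 86160 − 35087 = 51073
T ≈ 33.95 °C (positive, so assuming full melt was valid).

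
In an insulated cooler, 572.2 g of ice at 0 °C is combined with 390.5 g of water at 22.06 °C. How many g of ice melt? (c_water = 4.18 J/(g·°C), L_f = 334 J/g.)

m_melted ≈ 108 g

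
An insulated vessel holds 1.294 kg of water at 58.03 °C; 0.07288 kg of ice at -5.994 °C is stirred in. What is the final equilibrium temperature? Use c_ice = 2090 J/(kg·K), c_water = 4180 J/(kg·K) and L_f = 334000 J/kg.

Sum of m c ΔT and latent-heat terms is zero:
warm ice to 0 °C: 0.07288×2090×(0 − (-5.994)) = 913
  latent heat to melt: 0.07288×334000 = 24342
  meltwater 0→T: 0.07288×4180×T = 304.64 T
  water cools: 1.294×4180×(T − 58.03) = 5408.9(T − 58.03)
5713.6 T = 313880 − 25255 = 288625
T ≈ 50.52 °C. Since T > 0 °C, the all-ice-melts assumption holds.

T_f ≈ 50.5 °C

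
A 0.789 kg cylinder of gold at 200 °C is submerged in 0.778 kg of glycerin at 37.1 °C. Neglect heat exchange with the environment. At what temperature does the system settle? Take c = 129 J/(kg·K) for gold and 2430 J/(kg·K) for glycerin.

T_f ≈ 45.4 °C

T_f is the heat-capacity-weighted average of the initial temperatures:
T_f = (101.78×200 + 1890.5×37.1) / (101.78 + 1890.5)
    = 90495 / 1992.3 ≈ 45.42 °C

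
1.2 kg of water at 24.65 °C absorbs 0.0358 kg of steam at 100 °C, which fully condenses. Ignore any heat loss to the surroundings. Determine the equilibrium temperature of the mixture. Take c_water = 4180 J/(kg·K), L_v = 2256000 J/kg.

T_f ≈ 42.5 °C

Taking heat into each body as positive, Σ m c ΔT = 0:
latent heat released on condensation: 0.0358×2256000 = 80765
  condensed water 100 °C→T: 149.64(T − 100)
  original water: 5016(T − 24.65)
5165.6 T = 80765 + 14964 + 123644 = 219374
T ≈ 42.47 °C — below 100 °C, confirming all the steam condensed.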